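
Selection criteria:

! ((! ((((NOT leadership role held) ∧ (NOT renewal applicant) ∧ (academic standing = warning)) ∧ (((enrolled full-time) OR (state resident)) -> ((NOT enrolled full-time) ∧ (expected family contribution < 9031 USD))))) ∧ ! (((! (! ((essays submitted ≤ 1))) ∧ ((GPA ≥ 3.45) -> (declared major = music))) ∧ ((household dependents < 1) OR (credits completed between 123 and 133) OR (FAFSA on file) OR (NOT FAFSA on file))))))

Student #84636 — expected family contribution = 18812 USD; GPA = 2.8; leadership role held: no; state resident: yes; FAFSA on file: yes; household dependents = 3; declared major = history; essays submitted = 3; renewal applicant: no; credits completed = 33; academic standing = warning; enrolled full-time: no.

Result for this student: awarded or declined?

Atomic conditions:
  NOT leadership role held: no → true
  NOT renewal applicant: no → true
  academic standing = warning: warning == warning is true
  enrolled full-time: no → false
  state resident: yes → true
  NOT enrolled full-time: no → true
  expected family contribution < 9031 USD: 18812 < 9031 is false
  essays submitted ≤ 1: 3 ≤ 1 is false
  GPA ≥ 3.45: 2.8 ≥ 3.45 is false
  declared major = music: history == music is false
  household dependents < 1: 3 < 1 is false
  credits completed between 123 and 133: 33 in [123, 133] is false
  FAFSA on file: yes → true
  NOT FAFSA on file: yes → false
Combine:
[1.1.1.1] true AND true AND true = true
[1.1.1.2.1] false OR true = true
[1.1.1.2.2] true AND false = false
[1.1.1.2] true → false = false
[1.1.1] true AND false = false
[1.1] NOT false = true
[1.2.1.1.1.1] NOT false = true
[1.2.1.1.1] NOT true = false
[1.2.1.1.2] false → false (antecedent false ⇒ implication holds) = true
[1.2.1.1] false AND true = false
[1.2.1.2] false OR false OR true OR false = true
[1.2.1] false AND true = false
[1.2] NOT false = true
[1] true AND true = true
[root] NOT true = false
Overall: false → declined

Declined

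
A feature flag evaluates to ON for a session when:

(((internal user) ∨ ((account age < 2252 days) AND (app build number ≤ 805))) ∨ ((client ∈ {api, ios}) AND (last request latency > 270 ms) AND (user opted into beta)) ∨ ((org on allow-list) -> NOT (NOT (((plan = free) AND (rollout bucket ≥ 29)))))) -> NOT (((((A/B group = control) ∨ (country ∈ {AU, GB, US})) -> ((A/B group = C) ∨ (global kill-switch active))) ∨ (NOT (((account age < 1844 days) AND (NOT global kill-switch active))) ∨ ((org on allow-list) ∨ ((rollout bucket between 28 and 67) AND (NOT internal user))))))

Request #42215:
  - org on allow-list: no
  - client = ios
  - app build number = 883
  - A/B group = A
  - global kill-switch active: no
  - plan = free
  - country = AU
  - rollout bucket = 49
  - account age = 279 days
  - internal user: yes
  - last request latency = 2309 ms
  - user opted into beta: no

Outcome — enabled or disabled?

Enabled

Atomic conditions:
  internal user: yes → true
  account age < 2252 days: 279 < 2252 is true
  app build number ≤ 805: 883 ≤ 805 is false
  client ∈ {api, ios}: ios is in the set → true
  last request latency > 270 ms: 2309 > 270 is true
  user opted into beta: no → false
  org on allow-list: no → false
  plan = free: free == free is true
  rollout bucket ≥ 29: 49 ≥ 29 is true
  A/B group = control: A == control is false
  country ∈ {AU, GB, US}: AU is in the set → true
  A/B group = C: A == C is false
  global kill-switch active: no → false
  account age < 1844 days: 279 < 1844 is true
  NOT global kill-switch active: no → true
  rollout bucket between 28 and 67: 49 in [28, 67] is true
  NOT internal user: yes → false
Combine:
[1.1.2] true AND false = false
[1.1] true OR false = true
[1.2] true AND true AND false = false
[1.3.2.1.1] true AND true = true
[1.3.2.1] NOT true = false
[1.3.2] NOT false = true
[1.3] false → true (antecedent false ⇒ implication holds) = true
[1] true OR false OR true = true
[2.1.1.1] false OR true = true
[2.1.1.2] false OR false = false
[2.1.1] true → false = false
[2.1.2.1.1] true AND true = true
[2.1.2.1] NOT true = false
[2.1.2.2.2] true AND false = false
[2.1.2.2] false OR false = false
[2.1.2] false OR false = false
[2.1] false OR false = false
[2] NOT false = true
[root] true → true = true
Overall: true → enabled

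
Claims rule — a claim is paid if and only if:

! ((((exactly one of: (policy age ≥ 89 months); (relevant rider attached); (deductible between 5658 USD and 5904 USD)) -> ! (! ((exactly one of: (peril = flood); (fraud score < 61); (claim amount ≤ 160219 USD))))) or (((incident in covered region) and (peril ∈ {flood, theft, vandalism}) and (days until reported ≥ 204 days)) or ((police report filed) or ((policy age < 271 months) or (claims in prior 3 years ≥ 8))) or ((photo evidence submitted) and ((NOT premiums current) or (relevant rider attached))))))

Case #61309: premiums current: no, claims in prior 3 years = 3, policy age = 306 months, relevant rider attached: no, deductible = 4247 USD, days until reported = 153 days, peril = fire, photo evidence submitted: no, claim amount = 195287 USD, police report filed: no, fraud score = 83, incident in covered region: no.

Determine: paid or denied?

Atomic conditions:
  policy age ≥ 89 months: 306 ≥ 89 is true
  relevant rider attached: no → false
  deductible between 5658 USD and 5904 USD: 4247 in [5658, 5904] is false
  peril = flood: fire == flood is false
  fraud score < 61: 83 < 61 is false
  claim amount ≤ 160219 USD: 195287 ≤ 160219 is false
  incident in covered region: no → false
  peril ∈ {flood, theft, vandalism}: fire is not in the set → false
  days until reported ≥ 204 days: 153 ≥ 204 is false
  police report filed: no → false
  policy age < 271 months: 306 < 271 is false
  claims in prior 3 years ≥ 8: 3 ≥ 8 is false
  photo evidence submitted: no → false
  NOT premiums current: no → true
Combine:
[1.1.1] exactly-one(true, false, false) = true
[1.1.2.1.1] exactly-one(false, false, false) = false
[1.1.2.1] NOT false = true
[1.1.2] NOT true = false
[1.1] true → false = false
[1.2.1] false AND false AND false = false
[1.2.2.2] false OR false = false
[1.2.2] false OR false = false
[1.2.3.2] true OR false = true
[1.2.3] false AND true = false
[1.2] false OR false OR false = false
[1] false OR false = false
[root] NOT false = true
Overall: true → paid

Paid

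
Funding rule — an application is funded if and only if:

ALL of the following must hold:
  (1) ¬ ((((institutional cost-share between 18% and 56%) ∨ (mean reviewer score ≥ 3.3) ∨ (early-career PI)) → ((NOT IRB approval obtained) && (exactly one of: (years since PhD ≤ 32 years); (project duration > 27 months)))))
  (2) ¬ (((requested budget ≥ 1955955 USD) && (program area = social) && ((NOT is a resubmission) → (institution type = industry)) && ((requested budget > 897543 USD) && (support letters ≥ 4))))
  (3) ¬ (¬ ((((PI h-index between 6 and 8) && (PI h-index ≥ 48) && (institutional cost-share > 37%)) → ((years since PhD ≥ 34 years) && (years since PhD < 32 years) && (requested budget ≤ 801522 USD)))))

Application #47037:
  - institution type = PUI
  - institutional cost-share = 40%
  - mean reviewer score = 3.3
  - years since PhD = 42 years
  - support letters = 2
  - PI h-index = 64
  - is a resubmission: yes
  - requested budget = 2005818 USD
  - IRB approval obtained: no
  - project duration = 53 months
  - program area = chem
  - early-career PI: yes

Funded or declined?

Declined

Atomic conditions:
  institutional cost-share between 18% and 56%: 40 in [18, 56] is true
  mean reviewer score ≥ 3.3: 3.3 ≥ 3.3 is true
  early-career PI: yes → true
  NOT IRB approval obtained: no → true
  years since PhD ≤ 32 years: 42 ≤ 32 is false
  project duration > 27 months: 53 > 27 is true
  requested budget ≥ 1955955 USD: 2005818 ≥ 1955955 is true
  program area = social: chem == social is false
  NOT is a resubmission: yes → false
  institution type = industry: PUI == industry is false
  requested budget > 897543 USD: 2005818 > 897543 is true
  support letters ≥ 4: 2 ≥ 4 is false
  PI h-index between 6 and 8: 64 in [6, 8] is false
  PI h-index ≥ 48: 64 ≥ 48 is true
  institutional cost-share > 37%: 40 > 37 is true
  years since PhD ≥ 34 years: 42 ≥ 34 is true
  years since PhD < 32 years: 42 < 32 is false
  requested budget ≤ 801522 USD: 2005818 ≤ 801522 is false
Combine:
[1.1.1] true OR true OR true = true
[1.1.2.2] exactly-one(false, true) = true
[1.1.2] true AND true = true
[1.1] true → true = true
[1] NOT true = false
[2.1.3] false → false (antecedent false ⇒ implication holds) = true
[2.1.4] true AND false = false
[2.1] true AND false AND true AND false = false
[2] NOT false = true
[3.1.1.1] false AND true AND true = false
[3.1.1.2] true AND false AND false = false
[3.1.1] false → false (antecedent false ⇒ implication holds) = true
[3.1] NOT true = false
[3] NOT false = true
[root] false AND true AND true = false
Overall: false → declined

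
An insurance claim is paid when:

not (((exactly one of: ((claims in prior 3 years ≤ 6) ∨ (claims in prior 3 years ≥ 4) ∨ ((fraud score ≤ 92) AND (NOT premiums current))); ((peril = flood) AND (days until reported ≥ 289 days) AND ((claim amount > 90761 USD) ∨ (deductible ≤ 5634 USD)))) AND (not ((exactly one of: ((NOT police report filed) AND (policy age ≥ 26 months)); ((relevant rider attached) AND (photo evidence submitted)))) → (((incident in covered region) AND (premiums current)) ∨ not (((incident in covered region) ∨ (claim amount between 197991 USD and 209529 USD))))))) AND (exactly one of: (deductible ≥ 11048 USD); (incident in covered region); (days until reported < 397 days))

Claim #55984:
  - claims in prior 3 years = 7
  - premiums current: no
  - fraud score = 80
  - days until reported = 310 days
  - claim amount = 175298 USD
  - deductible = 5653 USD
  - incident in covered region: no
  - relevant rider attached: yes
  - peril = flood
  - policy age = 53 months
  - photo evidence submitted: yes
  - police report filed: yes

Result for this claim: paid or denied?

Atomic conditions:
  claims in prior 3 years ≤ 6: 7 ≤ 6 is false
  claims in prior 3 years ≥ 4: 7 ≥ 4 is true
  fraud score ≤ 92: 80 ≤ 92 is true
  NOT premiums current: no → true
  peril = flood: flood == flood is true
  days until reported ≥ 289 days: 310 ≥ 289 is true
  claim amount > 90761 USD: 175298 > 90761 is true
  deductible ≤ 5634 USD: 5653 ≤ 5634 is false
  NOT police report filed: yes → false
  policy age ≥ 26 months: 53 ≥ 26 is true
  relevant rider attached: yes → true
  photo evidence submitted: yes → true
  incident in covered region: no → false
  premiums current: no → false
  claim amount between 197991 USD and 209529 USD: 175298 in [197991, 209529] is false
  deductible ≥ 11048 USD: 5653 ≥ 11048 is false
  days until reported < 397 days: 310 < 397 is true
Combine:
[1.1.1.1.3] true AND true = true
[1.1.1.1] false OR true OR true = true
[1.1.1.2.3] true OR false = true
[1.1.1.2] true AND true AND true = true
[1.1.1] exactly-one(true, true) = false
[1.1.2.1.1.1] false AND true = false
[1.1.2.1.1.2] true AND true = true
[1.1.2.1.1] exactly-one(false, true) = true
[1.1.2.1] NOT true = false
[1.1.2.2.1] false AND false = false
[1.1.2.2.2.1] false OR false = false
[1.1.2.2.2] NOT false = true
[1.1.2.2] false OR true = true
[1.1.2] false → true (antecedent false ⇒ implication holds) = true
[1.1] false AND true = false
[1] NOT false = true
[2] exactly-one(false, false, true) = true
[root] true AND true = true
Overall: true → paid

Paid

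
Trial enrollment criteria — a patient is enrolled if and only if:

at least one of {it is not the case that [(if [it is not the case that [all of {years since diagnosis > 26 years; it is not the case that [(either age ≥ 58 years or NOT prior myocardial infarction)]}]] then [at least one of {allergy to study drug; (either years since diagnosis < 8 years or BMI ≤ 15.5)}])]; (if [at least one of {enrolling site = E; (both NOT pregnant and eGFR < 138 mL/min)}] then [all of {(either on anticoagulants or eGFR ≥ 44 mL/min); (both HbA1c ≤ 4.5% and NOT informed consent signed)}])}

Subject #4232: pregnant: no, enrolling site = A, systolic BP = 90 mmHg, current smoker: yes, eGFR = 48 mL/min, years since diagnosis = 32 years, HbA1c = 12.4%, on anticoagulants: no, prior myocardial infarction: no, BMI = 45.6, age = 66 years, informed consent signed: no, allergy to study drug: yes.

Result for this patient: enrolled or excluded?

Excluded

Atomic conditions:
  years since diagnosis > 26 years: 32 > 26 is true
  age ≥ 58 years: 66 ≥ 58 is true
  NOT prior myocardial infarction: no → true
  allergy to study drug: yes → true
  years since diagnosis < 8 years: 32 < 8 is false
  BMI ≤ 15.5: 45.6 ≤ 15.5 is false
  enrolling site = E: A == E is false
  NOT pregnant: no → true
  eGFR < 138 mL/min: 48 < 138 is true
  on anticoagulants: no → false
  eGFR ≥ 44 mL/min: 48 ≥ 44 is true
  HbA1c ≤ 4.5%: 12.4 ≤ 4.5 is false
  NOT informed consent signed: no → true
Combine:
[1.1.1.1.2.1] true OR true = true
[1.1.1.1.2] NOT true = false
[1.1.1.1] true AND false = false
[1.1.1] NOT false = true
[1.1.2.2] false OR false = false
[1.1.2] true OR false = true
[1.1] true → true = true
[1] NOT true = false
[2.1.2] true AND true = true
[2.1] false OR true = true
[2.2.1] false OR true = true
[2.2.2] false AND true = false
[2.2] true AND false = false
[2] true → false = false
[root] false OR false = false
Overall: false → excluded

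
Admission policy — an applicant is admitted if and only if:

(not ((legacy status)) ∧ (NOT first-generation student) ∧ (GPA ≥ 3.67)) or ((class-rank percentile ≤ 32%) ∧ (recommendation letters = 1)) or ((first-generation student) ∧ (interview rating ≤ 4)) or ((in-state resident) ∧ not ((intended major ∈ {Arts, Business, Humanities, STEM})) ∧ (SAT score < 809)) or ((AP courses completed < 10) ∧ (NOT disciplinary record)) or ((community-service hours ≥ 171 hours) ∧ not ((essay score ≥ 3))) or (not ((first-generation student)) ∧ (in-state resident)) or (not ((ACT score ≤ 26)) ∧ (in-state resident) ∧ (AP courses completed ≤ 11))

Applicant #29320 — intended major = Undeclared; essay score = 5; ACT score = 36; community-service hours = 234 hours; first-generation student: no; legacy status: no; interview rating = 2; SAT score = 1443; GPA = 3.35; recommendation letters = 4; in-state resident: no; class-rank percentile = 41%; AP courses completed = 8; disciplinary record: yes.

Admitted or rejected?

Atomic conditions:
  legacy status: no → false
  NOT first-generation student: no → true
  GPA ≥ 3.67: 3.35 ≥ 3.67 is false
  class-rank percentile ≤ 32%: 41 ≤ 32 is false
  recommendation letters = 1: 4 == 1 is false
  first-generation student: no → false
  interview rating ≤ 4: 2 ≤ 4 is true
  in-state resident: no → false
  intended major ∈ {Arts, Business, Humanities, STEM}: Undeclared is not in the set → false
  SAT score < 809: 1443 < 809 is false
  AP courses completed < 10: 8 < 10 is true
  NOT disciplinary record: yes → false
  community-service hours ≥ 171 hours: 234 ≥ 171 is true
  essay score ≥ 3: 5 ≥ 3 is true
  ACT score ≤ 26: 36 ≤ 26 is false
  AP courses completed ≤ 11: 8 ≤ 11 is true
Combine:
[1.1] NOT false = true
[1] true AND true AND false = false
[2] false AND false = false
[3] false AND true = false
[4.2] NOT false = true
[4] false AND true AND false = false
[5] true AND false = false
[6.2] NOT true = false
[6] true AND false = false
[7.1] NOT false = true
[7] true AND false = false
[8.1] NOT false = true
[8] true AND false AND true = false
[root] false OR false OR false OR false OR false OR false OR false OR false = false
Overall: false → rejected

Rejected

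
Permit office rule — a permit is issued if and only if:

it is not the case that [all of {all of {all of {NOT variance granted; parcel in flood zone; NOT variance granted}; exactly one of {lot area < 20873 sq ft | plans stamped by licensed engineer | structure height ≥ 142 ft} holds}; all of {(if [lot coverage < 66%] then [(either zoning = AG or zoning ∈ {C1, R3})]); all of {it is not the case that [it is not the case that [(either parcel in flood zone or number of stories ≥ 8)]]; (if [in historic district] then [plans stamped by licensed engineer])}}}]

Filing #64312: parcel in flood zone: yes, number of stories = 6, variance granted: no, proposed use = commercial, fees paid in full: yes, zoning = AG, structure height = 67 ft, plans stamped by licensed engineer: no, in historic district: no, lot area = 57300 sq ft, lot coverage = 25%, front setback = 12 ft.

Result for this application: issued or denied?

Issued

Atomic conditions:
  NOT variance granted: no → true
  parcel in flood zone: yes → true
  lot area < 20873 sq ft: 57300 < 20873 is false
  plans stamped by licensed engineer: no → false
  structure height ≥ 142 ft: 67 ≥ 142 is false
  lot coverage < 66%: 25 < 66 is true
  zoning = AG: AG == AG is true
  zoning ∈ {C1, R3}: AG is not in the set → false
  number of stories ≥ 8: 6 ≥ 8 is false
  in historic district: no → false
Combine:
[1.1.1] true AND true AND true = true
[1.1.2] exactly-one(false, false, false) = false
[1.1] true AND false = false
[1.2.1.2] true OR false = true
[1.2.1] true → true = true
[1.2.2.1.1.1] true OR false = true
[1.2.2.1.1] NOT true = false
[1.2.2.1] NOT false = true
[1.2.2.2] false → false (antecedent false ⇒ implication holds) = true
[1.2.2] true AND true = true
[1.2] true AND true = true
[1] false AND true = false
[root] NOT false = true
Overall: true → issued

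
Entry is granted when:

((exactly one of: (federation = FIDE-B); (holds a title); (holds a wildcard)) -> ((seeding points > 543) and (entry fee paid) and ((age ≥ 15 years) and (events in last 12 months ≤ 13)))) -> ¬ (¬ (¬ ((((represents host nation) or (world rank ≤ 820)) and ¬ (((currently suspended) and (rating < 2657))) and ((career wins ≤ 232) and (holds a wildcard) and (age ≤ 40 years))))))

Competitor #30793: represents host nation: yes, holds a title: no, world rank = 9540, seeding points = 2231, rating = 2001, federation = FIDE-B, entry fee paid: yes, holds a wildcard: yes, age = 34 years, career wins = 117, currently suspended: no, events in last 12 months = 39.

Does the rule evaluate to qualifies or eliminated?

Atomic conditions:
  federation = FIDE-B: FIDE-B == FIDE-B is true
  holds a title: no → false
  holds a wildcard: yes → true
  seeding points > 543: 2231 > 543 is true
  entry fee paid: yes → true
  age ≥ 15 years: 34 ≥ 15 is true
  events in last 12 months ≤ 13: 39 ≤ 13 is false
  represents host nation: yes → true
  world rank ≤ 820: 9540 ≤ 820 is false
  currently suspended: no → false
  rating < 2657: 2001 < 2657 is true
  career wins ≤ 232: 117 ≤ 232 is true
  age ≤ 40 years: 34 ≤ 40 is true
Combine:
[1.1] exactly-one(true, false, true) = false
[1.2.3] true AND false = false
[1.2] true AND true AND false = false
[1] false → false (antecedent false ⇒ implication holds) = true
[2.1.1.1.1] true OR false = true
[2.1.1.1.2.1] false AND true = false
[2.1.1.1.2] NOT false = true
[2.1.1.1.3] true AND true AND true = true
[2.1.1.1] true AND true AND true = true
[2.1.1] NOT true = false
[2.1] NOT false = true
[2] NOT true = false
[root] true → false = false
Overall: false → eliminated

Eliminated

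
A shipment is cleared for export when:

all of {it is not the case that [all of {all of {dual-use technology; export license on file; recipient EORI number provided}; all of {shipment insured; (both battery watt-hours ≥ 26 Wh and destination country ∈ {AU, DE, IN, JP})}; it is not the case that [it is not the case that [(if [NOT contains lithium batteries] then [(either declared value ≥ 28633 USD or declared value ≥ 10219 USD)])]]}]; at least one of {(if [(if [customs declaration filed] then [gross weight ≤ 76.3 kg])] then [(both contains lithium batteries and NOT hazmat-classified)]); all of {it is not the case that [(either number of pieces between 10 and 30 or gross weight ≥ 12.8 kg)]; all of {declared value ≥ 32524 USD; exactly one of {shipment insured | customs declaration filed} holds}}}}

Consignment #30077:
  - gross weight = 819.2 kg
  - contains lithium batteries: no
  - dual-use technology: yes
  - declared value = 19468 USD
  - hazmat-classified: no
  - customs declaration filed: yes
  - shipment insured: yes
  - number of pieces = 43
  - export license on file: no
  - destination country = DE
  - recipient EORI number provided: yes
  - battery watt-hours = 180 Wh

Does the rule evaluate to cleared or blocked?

Cleared

Atomic conditions:
  dual-use technology: yes → true
  export license on file: no → false
  recipient EORI number provided: yes → true
  shipment insured: yes → true
  battery watt-hours ≥ 26 Wh: 180 ≥ 26 is true
  destination country ∈ {AU, DE, IN, JP}: DE is in the set → true
  NOT contains lithium batteries: no → true
  declared value ≥ 28633 USD: 19468 ≥ 28633 is false
  declared value ≥ 10219 USD: 19468 ≥ 10219 is true
  customs declaration filed: yes → true
  gross weight ≤ 76.3 kg: 819.2 ≤ 76.3 is false
  contains lithium batteries: no → false
  NOT hazmat-classified: no → true
  number of pieces between 10 and 30: 43 in [10, 30] is false
  gross weight ≥ 12.8 kg: 819.2 ≥ 12.8 is true
  declared value ≥ 32524 USD: 19468 ≥ 32524 is false
Combine:
[1.1.1] true AND false AND true = false
[1.1.2.2] true AND true = true
[1.1.2] true AND true = true
[1.1.3.1.1.2] false OR true = true
[1.1.3.1.1] true → true = true
[1.1.3.1] NOT true = false
[1.1.3] NOT false = true
[1.1] false AND true AND true = false
[1] NOT false = true
[2.1.1] true → false = false
[2.1.2] false AND true = false
[2.1] false → false (antecedent false ⇒ implication holds) = true
[2.2.1.1] false OR true = true
[2.2.1] NOT true = false
[2.2.2.2] exactly-one(true, true) = false
[2.2.2] false AND false = false
[2.2] false AND false = false
[2] true OR false = true
[root] true AND true = true
Overall: true → cleared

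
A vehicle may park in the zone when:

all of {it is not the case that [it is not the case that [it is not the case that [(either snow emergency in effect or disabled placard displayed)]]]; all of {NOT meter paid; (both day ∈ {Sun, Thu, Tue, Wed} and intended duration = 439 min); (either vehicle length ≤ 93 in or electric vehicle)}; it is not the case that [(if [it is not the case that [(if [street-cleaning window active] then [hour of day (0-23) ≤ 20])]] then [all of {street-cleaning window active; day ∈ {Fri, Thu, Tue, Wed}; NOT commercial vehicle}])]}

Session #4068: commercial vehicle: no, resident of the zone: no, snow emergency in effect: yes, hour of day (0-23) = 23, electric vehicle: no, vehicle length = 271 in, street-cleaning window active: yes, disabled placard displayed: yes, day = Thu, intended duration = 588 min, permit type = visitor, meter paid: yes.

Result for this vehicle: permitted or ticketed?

Atomic conditions:
  snow emergency in effect: yes → true
  disabled placard displayed: yes → true
  NOT meter paid: yes → false
  day ∈ {Sun, Thu, Tue, Wed}: Thu is in the set → true
  intended duration = 439 min: 588 == 439 is false
  vehicle length ≤ 93 in: 271 ≤ 93 is false
  electric vehicle: no → false
  street-cleaning window active: yes → true
  hour of day (0-23) ≤ 20: 23 ≤ 20 is false
  day ∈ {Fri, Thu, Tue, Wed}: Thu is in the set → true
  NOT commercial vehicle: no → true
Combine:
[1.1.1.1] true OR true = true
[1.1.1] NOT true = false
[1.1] NOT false = true
[1] NOT true = false
[2.2] true AND false = false
[2.3] false OR false = false
[2] false AND false AND false = false
[3.1.1.1] true → false = false
[3.1.1] NOT false = true
[3.1.2] true AND true AND true = true
[3.1] true → true = true
[3] NOT true = false
[root] false AND false AND false = false
Overall: false → ticketed

Ticketed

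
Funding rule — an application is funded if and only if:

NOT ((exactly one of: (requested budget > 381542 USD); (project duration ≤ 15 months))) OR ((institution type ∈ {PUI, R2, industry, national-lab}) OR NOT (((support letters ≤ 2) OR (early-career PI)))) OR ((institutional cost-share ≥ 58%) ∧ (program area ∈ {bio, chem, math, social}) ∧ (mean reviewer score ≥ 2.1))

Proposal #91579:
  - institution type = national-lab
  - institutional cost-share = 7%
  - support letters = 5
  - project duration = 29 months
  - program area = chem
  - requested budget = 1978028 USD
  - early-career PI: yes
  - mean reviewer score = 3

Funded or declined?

Atomic conditions:
  requested budget > 381542 USD: 1978028 > 381542 is true
  project duration ≤ 15 months: 29 ≤ 15 is false
  institution type ∈ {PUI, R2, industry, national-lab}: national-lab is in the set → true
  support letters ≤ 2: 5 ≤ 2 is false
  early-career PI: yes → true
  institutional cost-share ≥ 58%: 7 ≥ 58 is false
  program area ∈ {bio, chem, math, social}: chem is in the set → true
  mean reviewer score ≥ 2.1: 3 ≥ 2.1 is true
Combine:
[1.1] exactly-one(true, false) = true
[1] NOT true = false
[2.2.1] false OR true = true
[2.2] NOT true = false
[2] true OR false = true
[3] false AND true AND true = false
[root] false OR true OR false = true
Overall: true → funded

Funded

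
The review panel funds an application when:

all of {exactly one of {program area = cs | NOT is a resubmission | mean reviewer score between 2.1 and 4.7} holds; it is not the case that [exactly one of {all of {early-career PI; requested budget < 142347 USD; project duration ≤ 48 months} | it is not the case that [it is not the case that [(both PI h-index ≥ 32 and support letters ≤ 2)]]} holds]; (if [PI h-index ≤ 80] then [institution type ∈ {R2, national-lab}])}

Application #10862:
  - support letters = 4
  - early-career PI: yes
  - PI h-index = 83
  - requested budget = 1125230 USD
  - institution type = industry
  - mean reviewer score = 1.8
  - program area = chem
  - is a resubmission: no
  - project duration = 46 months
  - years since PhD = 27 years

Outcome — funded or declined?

Funded

Atomic conditions:
  program area = cs: chem == cs is false
  NOT is a resubmission: no → true
  mean reviewer score between 2.1 and 4.7: 1.8 in [2.1, 4.7] is false
  early-career PI: yes → true
  requested budget < 142347 USD: 1125230 < 142347 is false
  project duration ≤ 48 months: 46 ≤ 48 is true
  PI h-index ≥ 32: 83 ≥ 32 is true
  support letters ≤ 2: 4 ≤ 2 is false
  PI h-index ≤ 80: 83 ≤ 80 is false
  institution type ∈ {R2, national-lab}: industry is not in the set → false
Combine:
[1] exactly-one(false, true, false) = true
[2.1.1] true AND false AND true = false
[2.1.2.1.1] true AND false = false
[2.1.2.1] NOT false = true
[2.1.2] NOT true = false
[2.1] exactly-one(false, false) = false
[2] NOT false = true
[3] false → false (antecedent false ⇒ implication holds) = true
[root] true AND true AND true = true
Overall: true → funded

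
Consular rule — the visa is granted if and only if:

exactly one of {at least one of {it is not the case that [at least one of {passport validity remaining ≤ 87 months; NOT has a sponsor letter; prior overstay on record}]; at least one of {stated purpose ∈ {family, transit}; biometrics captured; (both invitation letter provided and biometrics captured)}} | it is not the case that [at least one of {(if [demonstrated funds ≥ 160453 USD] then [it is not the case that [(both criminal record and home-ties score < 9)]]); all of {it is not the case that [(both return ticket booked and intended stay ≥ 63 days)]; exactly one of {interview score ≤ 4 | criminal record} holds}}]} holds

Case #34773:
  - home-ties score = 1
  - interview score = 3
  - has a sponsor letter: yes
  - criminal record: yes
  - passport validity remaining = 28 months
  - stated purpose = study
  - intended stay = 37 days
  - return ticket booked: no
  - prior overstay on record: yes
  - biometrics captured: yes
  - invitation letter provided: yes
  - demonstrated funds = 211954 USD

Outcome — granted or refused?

Atomic conditions:
  passport validity remaining ≤ 87 months: 28 ≤ 87 is true
  NOT has a sponsor letter: yes → false
  prior overstay on record: yes → true
  stated purpose ∈ {family, transit}: study is not in the set → false
  biometrics captured: yes → true
  invitation letter provided: yes → true
  demonstrated funds ≥ 160453 USD: 211954 ≥ 160453 is true
  criminal record: yes → true
  home-ties score < 9: 1 < 9 is true
  return ticket booked: no → false
  intended stay ≥ 63 days: 37 ≥ 63 is false
  interview score ≤ 4: 3 ≤ 4 is true
Combine:
[1.1.1] true OR false OR true = true
[1.1] NOT true = false
[1.2.3] true AND true = true
[1.2] false OR true OR true = true
[1] false OR true = true
[2.1.1.2.1] true AND true = true
[2.1.1.2] NOT true = false
[2.1.1] true → false = false
[2.1.2.1.1] false AND false = false
[2.1.2.1] NOT false = true
[2.1.2.2] exactly-one(true, true) = false
[2.1.2] true AND false = false
[2.1] false OR false = false
[2] NOT false = true
[root] exactly-one(true, true) = false
Overall: false → refused

Refused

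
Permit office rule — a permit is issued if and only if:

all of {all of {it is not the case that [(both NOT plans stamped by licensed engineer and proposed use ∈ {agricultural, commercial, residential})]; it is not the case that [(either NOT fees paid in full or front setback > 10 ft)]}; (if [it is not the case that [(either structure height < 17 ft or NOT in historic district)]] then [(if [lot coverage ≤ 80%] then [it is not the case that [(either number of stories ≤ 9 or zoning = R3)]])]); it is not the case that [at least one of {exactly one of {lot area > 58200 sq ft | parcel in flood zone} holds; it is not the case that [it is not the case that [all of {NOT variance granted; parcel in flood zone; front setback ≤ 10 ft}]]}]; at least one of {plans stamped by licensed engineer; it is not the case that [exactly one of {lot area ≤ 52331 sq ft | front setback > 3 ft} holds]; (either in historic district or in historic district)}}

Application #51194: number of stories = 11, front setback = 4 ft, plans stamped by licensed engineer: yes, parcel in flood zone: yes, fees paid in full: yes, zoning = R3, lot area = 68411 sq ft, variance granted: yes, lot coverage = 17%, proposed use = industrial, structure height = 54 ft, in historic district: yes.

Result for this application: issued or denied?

Atomic conditions:
  NOT plans stamped by licensed engineer: yes → false
  proposed use ∈ {agricultural, commercial, residential}: industrial is not in the set → false
  NOT fees paid in full: yes → false
  front setback > 10 ft: 4 > 10 is false
  structure height < 17 ft: 54 < 17 is false
  NOT in historic district: yes → false
  lot coverage ≤ 80%: 17 ≤ 80 is true
  number of stories ≤ 9: 11 ≤ 9 is false
  zoning = R3: R3 == R3 is true
  lot area > 58200 sq ft: 68411 > 58200 is true
  parcel in flood zone: yes → true
  NOT variance granted: yes → false
  front setback ≤ 10 ft: 4 ≤ 10 is true
  plans stamped by licensed engineer: yes → true
  lot area ≤ 52331 sq ft: 68411 ≤ 52331 is false
  front setback > 3 ft: 4 > 3 is true
  in historic district: yes → true
Combine:
[1.1.1] false AND false = false
[1.1] NOT false = true
[1.2.1] false OR false = false
[1.2] NOT false = true
[1] true AND true = true
[2.1.1] false OR false = false
[2.1] NOT false = true
[2.2.2.1] false OR true = true
[2.2.2] NOT true = false
[2.2] true → false = false
[2] true → false = false
[3.1.1] exactly-one(true, true) = false
[3.1.2.1.1] false AND true AND true = false
[3.1.2.1] NOT false = true
[3.1.2] NOT true = false
[3.1] false OR false = false
[3] NOT false = true
[4.2.1] exactly-one(false, true) = true
[4.2] NOT true = false
[4.3] true OR true = true
[4] true OR false OR true = true
[root] true AND false AND true AND true = false
Overall: false → denied

Denied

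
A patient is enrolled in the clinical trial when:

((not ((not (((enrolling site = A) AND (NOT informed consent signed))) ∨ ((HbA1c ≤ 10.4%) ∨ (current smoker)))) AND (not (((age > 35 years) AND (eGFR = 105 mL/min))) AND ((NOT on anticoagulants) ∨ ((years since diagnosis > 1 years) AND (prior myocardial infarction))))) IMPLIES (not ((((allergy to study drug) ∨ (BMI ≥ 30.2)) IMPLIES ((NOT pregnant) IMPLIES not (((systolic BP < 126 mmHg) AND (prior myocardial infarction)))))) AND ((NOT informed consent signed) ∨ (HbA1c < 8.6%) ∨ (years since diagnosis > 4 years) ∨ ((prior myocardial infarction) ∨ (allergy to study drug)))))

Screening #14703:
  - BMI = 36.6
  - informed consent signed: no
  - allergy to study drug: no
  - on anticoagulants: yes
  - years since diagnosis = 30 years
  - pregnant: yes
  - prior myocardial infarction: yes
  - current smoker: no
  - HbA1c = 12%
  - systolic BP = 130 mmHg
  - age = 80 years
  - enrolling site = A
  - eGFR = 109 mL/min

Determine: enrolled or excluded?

Excluded

Atomic conditions:
  enrolling site = A: A == A is true
  NOT informed consent signed: no → true
  HbA1c ≤ 10.4%: 12 ≤ 10.4 is false
  current smoker: no → false
  age > 35 years: 80 > 35 is true
  eGFR = 105 mL/min: 109 == 105 is false
  NOT on anticoagulants: yes → false
  years since diagnosis > 1 years: 30 > 1 is true
  prior myocardial infarction: yes → true
  allergy to study drug: no → false
  BMI ≥ 30.2: 36.6 ≥ 30.2 is true
  NOT pregnant: yes → false
  systolic BP < 126 mmHg: 130 < 126 is false
  HbA1c < 8.6%: 12 < 8.6 is false
  years since diagnosis > 4 years: 30 > 4 is true
Combine:
[1.1.1.1.1] true AND true = true
[1.1.1.1] NOT true = false
[1.1.1.2] false OR false = false
[1.1.1] false OR false = false
[1.1] NOT false = true
[1.2.1.1] true AND false = false
[1.2.1] NOT false = true
[1.2.2.2] true AND true = true
[1.2.2] false OR true = true
[1.2] true AND true = true
[1] true AND true = true
[2.1.1.1] false OR true = true
[2.1.1.2.2.1] false AND true = false
[2.1.1.2.2] NOT false = true
[2.1.1.2] false → true (antecedent false ⇒ implication holds) = true
[2.1.1] true → true = true
[2.1] NOT true = false
[2.2.4] true OR false = true
[2.2] true OR false OR true OR true = true
[2] false AND true = false
[root] true → false = false
Overall: false → excluded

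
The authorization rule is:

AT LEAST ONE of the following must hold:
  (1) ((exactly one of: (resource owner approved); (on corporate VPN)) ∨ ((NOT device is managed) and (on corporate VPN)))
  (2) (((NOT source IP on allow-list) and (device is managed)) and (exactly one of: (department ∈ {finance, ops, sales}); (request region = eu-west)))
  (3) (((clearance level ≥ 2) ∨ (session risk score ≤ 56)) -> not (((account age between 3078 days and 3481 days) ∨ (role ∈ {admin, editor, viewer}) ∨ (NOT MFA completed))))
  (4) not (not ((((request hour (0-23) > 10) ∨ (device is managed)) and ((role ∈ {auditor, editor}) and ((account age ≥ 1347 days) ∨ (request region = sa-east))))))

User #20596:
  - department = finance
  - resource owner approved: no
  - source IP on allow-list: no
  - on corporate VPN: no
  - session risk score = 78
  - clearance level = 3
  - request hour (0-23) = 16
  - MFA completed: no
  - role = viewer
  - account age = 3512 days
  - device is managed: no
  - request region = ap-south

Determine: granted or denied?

Atomic conditions:
  resource owner approved: no → false
  on corporate VPN: no → false
  NOT device is managed: no → true
  NOT source IP on allow-list: no → true
  device is managed: no → false
  department ∈ {finance, ops, sales}: finance is in the set → true
  request region = eu-west: ap-south == eu-west is false
  clearance level ≥ 2: 3 ≥ 2 is true
  session risk score ≤ 56: 78 ≤ 56 is false
  account age between 3078 days and 3481 days: 3512 in [3078, 3481] is false
  role ∈ {admin, editor, viewer}: viewer is in the set → true
  NOT MFA completed: no → true
  request hour (0-23) > 10: 16 > 10 is true
  role ∈ {auditor, editor}: viewer is not in the set → false
  account age ≥ 1347 days: 3512 ≥ 1347 is true
  request region = sa-east: ap-south == sa-east is false
Combine:
[1.1] exactly-one(false, false) = false
[1.2] true AND false = false
[1] false OR false = false
[2.1] true AND false = false
[2.2] exactly-one(true, false) = true
[2] false AND true = false
[3.1] true OR false = true
[3.2.1] false OR true OR true = true
[3.2] NOT true = false
[3] true → false = false
[4.1.1.1] true OR false = true
[4.1.1.2.2] true OR false = true
[4.1.1.2] false AND true = false
[4.1.1] true AND false = false
[4.1] NOT false = true
[4] NOT true = false
[root] false OR false OR false OR false = false
Overall: false → denied

Denied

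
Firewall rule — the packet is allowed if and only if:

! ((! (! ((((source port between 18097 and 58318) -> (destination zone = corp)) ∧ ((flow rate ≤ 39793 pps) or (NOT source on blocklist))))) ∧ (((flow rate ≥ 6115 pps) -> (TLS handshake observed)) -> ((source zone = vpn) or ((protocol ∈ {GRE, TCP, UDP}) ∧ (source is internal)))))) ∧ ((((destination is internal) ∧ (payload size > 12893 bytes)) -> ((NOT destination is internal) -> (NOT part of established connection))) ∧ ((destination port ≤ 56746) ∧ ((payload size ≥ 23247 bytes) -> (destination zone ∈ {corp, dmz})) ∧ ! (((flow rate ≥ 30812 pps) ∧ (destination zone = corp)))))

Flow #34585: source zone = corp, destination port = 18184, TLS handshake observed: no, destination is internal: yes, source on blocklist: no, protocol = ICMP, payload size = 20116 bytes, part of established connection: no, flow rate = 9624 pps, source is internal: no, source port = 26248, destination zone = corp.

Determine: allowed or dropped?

Atomic conditions:
  source port between 18097 and 58318: 26248 in [18097, 58318] is true
  destination zone = corp: corp == corp is true
  flow rate ≤ 39793 pps: 9624 ≤ 39793 is true
  NOT source on blocklist: no → true
  flow rate ≥ 6115 pps: 9624 ≥ 6115 is true
  TLS handshake observed: no → false
  source zone = vpn: corp == vpn is false
  protocol ∈ {GRE, TCP, UDP}: ICMP is not in the set → false
  source is internal: no → false
  destination is internal: yes → true
  payload size > 12893 bytes: 20116 > 12893 is true
  NOT destination is internal: yes → false
  NOT part of established connection: no → true
  destination port ≤ 56746: 18184 ≤ 56746 is true
  payload size ≥ 23247 bytes: 20116 ≥ 23247 is false
  destination zone ∈ {corp, dmz}: corp is in the set → true
  flow rate ≥ 30812 pps: 9624 ≥ 30812 is false
Combine:
[1.1.1.1.1.1] true → true = true
[1.1.1.1.1.2] true OR true = true
[1.1.1.1.1] true AND true = true
[1.1.1.1] NOT true = false
[1.1.1] NOT false = true
[1.1.2.1] true → false = false
[1.1.2.2.2] false AND false = false
[1.1.2.2] false OR false = false
[1.1.2] false → false (antecedent false ⇒ implication holds) = true
[1.1] true AND true = true
[1] NOT true = false
[2.1.1] true AND true = true
[2.1.2] false → true (antecedent false ⇒ implication holds) = true
[2.1] true → true = true
[2.2.2] false → true (antecedent false ⇒ implication holds) = true
[2.2.3.1] false AND true = false
[2.2.3] NOT false = true
[2.2] true AND true AND true = true
[2] true AND true = true
[root] false AND true = false
Overall: false → dropped

Dropped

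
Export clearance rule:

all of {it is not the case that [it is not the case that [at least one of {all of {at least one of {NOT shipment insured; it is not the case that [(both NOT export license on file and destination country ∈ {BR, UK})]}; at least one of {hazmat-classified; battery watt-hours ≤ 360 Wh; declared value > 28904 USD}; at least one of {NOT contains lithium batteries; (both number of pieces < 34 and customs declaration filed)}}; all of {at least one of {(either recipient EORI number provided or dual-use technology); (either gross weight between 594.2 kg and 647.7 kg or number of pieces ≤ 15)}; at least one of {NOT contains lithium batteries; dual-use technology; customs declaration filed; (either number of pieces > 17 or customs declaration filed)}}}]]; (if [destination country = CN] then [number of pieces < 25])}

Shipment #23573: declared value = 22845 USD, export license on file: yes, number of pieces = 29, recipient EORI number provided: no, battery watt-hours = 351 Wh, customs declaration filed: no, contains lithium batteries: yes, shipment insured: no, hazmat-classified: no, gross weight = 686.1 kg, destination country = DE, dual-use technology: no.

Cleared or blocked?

Blocked

Atomic conditions:
  NOT shipment insured: no → true
  NOT export license on file: yes → false
  destination country ∈ {BR, UK}: DE is not in the set → false
  hazmat-classified: no → false
  battery watt-hours ≤ 360 Wh: 351 ≤ 360 is true
  declared value > 28904 USD: 22845 > 28904 is false
  NOT contains lithium batteries: yes → false
  number of pieces < 34: 29 < 34 is true
  customs declaration filed: no → false
  recipient EORI number provided: no → false
  dual-use technology: no → false
  gross weight between 594.2 kg and 647.7 kg: 686.1 in [594.2, 647.7] is false
  number of pieces ≤ 15: 29 ≤ 15 is false
  number of pieces > 17: 29 > 17 is true
  destination country = CN: DE == CN is false
  number of pieces < 25: 29 < 25 is false
Combine:
[1.1.1.1.1.2.1] false AND false = false
[1.1.1.1.1.2] NOT false = true
[1.1.1.1.1] true OR true = true
[1.1.1.1.2] false OR true OR false = true
[1.1.1.1.3.2] true AND false = false
[1.1.1.1.3] false OR false = false
[1.1.1.1] true AND true AND false = false
[1.1.1.2.1.1] false OR false = false
[1.1.1.2.1.2] false OR false = false
[1.1.1.2.1] false OR false = false
[1.1.1.2.2.4] true OR false = true
[1.1.1.2.2] false OR false OR false OR true = true
[1.1.1.2] false AND true = false
[1.1.1] false OR false = false
[1.1] NOT false = true
[1] NOT true = false
[2] false → false (antecedent false ⇒ implication holds) = true
[root] false AND true = false
Overall: false → blocked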